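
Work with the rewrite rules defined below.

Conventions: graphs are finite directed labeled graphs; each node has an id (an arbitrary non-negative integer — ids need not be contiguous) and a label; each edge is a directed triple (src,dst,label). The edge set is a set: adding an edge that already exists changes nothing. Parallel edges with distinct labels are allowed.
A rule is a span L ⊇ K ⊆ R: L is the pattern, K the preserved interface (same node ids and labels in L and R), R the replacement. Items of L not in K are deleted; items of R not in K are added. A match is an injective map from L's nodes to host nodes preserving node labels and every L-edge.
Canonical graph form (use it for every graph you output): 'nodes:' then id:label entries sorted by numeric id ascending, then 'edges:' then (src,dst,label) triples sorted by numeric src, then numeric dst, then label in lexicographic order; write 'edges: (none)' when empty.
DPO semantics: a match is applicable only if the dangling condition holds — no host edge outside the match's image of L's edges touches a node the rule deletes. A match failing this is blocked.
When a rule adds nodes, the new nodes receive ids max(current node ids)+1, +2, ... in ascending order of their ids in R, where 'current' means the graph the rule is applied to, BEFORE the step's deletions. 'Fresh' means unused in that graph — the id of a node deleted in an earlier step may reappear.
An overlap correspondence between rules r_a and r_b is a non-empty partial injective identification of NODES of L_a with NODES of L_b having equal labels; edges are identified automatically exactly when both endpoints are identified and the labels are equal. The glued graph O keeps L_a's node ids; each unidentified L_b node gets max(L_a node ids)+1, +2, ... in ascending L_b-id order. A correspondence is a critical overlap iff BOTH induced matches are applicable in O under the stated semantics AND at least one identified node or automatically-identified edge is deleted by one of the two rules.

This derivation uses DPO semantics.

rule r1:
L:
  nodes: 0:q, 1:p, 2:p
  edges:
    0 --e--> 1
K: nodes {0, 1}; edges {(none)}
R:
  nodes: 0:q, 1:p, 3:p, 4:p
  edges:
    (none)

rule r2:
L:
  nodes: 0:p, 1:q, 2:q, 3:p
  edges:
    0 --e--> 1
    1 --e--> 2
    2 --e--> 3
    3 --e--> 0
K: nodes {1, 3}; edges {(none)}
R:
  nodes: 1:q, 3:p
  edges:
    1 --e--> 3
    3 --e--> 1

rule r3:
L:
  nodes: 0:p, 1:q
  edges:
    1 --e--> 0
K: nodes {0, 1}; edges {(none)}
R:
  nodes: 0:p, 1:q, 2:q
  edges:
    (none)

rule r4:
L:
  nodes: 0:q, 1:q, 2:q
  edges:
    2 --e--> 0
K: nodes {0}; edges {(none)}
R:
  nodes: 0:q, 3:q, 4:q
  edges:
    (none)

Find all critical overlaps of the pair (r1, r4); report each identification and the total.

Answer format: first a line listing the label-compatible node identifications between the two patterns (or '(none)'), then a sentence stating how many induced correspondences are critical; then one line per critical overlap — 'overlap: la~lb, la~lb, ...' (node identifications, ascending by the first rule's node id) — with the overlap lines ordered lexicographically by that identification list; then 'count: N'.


label-compatible node identifications between L(r1) and L(r4): 0~0, 0~1, 0~2
0 of the induced correspondences are critical overlaps of r1 and r4.
count: 0


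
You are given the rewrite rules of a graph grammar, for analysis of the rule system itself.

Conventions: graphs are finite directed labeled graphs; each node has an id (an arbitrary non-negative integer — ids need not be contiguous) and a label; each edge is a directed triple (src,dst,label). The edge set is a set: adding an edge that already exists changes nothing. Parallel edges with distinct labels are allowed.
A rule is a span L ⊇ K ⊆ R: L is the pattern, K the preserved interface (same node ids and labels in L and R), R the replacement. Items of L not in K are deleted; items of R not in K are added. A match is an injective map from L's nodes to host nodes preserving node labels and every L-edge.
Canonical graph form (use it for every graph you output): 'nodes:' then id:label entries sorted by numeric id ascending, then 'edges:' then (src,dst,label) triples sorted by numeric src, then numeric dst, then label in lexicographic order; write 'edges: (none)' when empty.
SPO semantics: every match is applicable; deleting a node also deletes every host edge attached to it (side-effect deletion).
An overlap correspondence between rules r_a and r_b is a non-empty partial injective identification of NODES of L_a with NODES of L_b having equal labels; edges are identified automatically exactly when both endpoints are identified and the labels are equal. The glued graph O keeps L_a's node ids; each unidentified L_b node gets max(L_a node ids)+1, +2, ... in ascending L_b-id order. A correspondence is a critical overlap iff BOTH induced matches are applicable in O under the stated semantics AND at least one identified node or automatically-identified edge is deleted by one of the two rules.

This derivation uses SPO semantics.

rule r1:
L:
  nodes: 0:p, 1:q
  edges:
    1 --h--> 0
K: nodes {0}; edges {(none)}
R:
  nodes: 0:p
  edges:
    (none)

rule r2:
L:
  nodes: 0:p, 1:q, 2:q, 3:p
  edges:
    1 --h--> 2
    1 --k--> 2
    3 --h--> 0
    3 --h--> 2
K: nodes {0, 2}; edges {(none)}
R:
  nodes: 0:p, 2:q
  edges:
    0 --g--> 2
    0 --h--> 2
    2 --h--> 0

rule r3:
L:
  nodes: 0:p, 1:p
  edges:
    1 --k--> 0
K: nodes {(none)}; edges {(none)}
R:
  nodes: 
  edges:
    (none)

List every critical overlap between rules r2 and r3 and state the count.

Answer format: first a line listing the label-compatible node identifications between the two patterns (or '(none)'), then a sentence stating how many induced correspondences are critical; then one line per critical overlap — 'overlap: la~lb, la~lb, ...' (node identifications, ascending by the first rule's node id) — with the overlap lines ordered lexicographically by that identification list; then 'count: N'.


label-compatible node identifications between L(r2) and L(r3): 0~0, 0~1, 3~0, 3~1
6 of the induced correspondences are critical overlaps of r2 and r3.
overlap: 0~0
overlap: 0~0, 3~1
overlap: 0~1
overlap: 0~1, 3~0
overlap: 3~0
overlap: 3~1
count: 6


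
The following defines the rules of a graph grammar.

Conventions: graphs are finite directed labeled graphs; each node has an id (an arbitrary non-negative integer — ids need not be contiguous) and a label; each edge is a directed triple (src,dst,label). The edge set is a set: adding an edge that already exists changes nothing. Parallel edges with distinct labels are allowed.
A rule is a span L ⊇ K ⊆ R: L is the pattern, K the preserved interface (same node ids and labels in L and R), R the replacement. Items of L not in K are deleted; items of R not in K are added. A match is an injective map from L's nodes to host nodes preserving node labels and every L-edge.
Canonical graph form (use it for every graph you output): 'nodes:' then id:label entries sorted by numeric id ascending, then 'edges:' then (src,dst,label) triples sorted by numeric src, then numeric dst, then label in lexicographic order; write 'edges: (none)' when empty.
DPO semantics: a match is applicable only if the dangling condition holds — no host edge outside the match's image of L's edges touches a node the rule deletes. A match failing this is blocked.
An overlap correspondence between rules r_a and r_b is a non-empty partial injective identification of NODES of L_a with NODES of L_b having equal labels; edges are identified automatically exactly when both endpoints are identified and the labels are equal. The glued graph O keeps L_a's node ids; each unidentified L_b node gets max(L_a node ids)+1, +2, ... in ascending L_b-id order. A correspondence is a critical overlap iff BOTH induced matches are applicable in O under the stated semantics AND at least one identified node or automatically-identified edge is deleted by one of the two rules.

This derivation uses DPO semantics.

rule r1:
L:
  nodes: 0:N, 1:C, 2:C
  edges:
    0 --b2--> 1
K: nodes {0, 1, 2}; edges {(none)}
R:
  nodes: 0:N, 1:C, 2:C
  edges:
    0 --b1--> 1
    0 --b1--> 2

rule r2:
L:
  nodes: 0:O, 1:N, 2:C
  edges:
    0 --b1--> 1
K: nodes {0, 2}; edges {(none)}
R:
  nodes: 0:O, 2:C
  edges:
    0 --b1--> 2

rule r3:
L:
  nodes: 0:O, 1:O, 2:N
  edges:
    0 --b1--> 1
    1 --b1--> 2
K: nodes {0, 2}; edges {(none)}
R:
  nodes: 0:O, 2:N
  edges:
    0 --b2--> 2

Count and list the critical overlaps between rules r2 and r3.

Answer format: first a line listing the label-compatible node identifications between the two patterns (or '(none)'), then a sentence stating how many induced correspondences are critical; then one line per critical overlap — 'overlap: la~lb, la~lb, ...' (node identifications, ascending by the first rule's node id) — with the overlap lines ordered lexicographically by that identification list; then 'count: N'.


label-compatible node identifications between L(r2) and L(r3): 0~0, 0~1, 1~2
1 of the induced correspondences is a critical overlap of r2 and r3.
overlap: 0~1, 1~2
count: 1


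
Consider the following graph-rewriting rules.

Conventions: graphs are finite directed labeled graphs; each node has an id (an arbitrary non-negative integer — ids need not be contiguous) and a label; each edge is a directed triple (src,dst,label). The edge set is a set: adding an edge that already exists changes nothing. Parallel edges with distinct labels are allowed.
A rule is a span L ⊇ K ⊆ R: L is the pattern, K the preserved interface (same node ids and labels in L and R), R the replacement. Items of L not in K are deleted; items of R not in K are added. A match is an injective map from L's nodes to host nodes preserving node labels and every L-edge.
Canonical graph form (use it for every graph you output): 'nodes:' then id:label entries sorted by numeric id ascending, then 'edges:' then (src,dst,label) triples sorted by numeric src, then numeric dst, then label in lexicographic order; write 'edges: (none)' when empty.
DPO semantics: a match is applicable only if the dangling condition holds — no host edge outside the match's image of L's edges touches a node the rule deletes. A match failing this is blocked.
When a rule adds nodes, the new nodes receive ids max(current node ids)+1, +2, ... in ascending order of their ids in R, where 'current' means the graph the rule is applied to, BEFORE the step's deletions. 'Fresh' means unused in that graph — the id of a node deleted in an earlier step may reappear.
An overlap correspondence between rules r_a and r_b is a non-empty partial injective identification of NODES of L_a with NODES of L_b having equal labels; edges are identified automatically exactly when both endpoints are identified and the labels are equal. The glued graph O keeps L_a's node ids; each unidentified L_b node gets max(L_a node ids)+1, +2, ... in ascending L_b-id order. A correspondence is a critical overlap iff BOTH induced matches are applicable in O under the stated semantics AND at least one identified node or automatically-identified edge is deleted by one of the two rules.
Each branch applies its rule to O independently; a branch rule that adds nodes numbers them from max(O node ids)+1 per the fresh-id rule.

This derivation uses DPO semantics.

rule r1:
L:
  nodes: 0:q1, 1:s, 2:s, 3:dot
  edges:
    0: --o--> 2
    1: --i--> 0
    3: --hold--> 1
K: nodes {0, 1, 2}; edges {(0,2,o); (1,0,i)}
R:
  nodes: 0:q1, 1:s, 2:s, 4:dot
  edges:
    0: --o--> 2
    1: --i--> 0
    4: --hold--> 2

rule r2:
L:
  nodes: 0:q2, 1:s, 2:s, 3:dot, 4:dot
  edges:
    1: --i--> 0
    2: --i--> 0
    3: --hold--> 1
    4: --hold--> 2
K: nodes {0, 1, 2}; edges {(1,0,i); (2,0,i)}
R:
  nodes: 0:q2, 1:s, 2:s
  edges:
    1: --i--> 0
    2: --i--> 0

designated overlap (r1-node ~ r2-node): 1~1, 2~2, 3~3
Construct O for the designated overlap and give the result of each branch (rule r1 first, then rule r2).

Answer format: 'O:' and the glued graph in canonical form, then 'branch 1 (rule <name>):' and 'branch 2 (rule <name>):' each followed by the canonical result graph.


O:
nodes: 0:q1, 1:s, 2:s, 3:dot, 4:q2, 5:dot
edges: (0,2,o); (1,0,i); (1,4,i); (2,4,i); (3,1,hold); (5,2,hold)
branch 1 (rule r1):
nodes: 0:q1, 1:s, 2:s, 4:q2, 5:dot, 6:dot
edges: (0,2,o); (1,0,i); (1,4,i); (2,4,i); (5,2,hold); (6,2,hold)
branch 2 (rule r2):
nodes: 0:q1, 1:s, 2:s, 4:q2
edges: (0,2,o); (1,0,i); (1,4,i); (2,4,i)


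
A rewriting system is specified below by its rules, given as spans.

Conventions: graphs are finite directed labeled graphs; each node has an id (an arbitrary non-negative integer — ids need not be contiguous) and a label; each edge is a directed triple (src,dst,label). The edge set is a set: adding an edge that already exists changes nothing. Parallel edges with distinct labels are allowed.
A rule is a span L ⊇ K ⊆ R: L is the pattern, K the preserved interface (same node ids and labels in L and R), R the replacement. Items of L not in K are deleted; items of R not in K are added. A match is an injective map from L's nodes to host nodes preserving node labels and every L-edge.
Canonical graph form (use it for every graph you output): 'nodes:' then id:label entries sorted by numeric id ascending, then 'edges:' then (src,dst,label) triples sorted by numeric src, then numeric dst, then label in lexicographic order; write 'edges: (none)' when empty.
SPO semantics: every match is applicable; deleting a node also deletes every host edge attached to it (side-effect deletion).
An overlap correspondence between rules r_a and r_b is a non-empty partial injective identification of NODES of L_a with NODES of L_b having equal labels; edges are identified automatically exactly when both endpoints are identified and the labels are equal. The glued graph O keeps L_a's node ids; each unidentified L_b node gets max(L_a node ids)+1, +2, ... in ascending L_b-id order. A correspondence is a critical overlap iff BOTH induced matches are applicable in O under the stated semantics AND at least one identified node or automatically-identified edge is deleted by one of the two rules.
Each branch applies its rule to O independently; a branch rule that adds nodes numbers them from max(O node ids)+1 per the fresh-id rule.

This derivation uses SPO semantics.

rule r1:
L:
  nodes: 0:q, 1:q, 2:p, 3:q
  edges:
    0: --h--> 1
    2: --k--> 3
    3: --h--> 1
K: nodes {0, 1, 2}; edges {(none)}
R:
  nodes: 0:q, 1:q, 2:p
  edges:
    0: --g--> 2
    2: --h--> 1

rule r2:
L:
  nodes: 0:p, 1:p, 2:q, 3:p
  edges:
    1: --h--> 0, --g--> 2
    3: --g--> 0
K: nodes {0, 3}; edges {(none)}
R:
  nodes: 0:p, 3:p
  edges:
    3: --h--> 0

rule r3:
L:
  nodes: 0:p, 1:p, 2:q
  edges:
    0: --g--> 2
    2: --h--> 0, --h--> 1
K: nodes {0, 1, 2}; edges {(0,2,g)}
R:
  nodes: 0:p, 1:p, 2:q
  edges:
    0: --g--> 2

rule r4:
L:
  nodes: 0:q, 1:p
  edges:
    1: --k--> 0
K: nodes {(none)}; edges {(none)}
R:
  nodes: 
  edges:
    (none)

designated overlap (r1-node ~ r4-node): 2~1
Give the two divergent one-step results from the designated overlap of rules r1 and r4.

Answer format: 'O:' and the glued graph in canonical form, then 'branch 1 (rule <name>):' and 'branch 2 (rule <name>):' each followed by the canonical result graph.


O:
nodes: 0:q, 1:q, 2:p, 3:q, 4:q
edges: (0,1,h); (2,3,k); (2,4,k); (3,1,h)
branch 1 (rule r1):
nodes: 0:q, 1:q, 2:p, 4:q
edges: (0,2,g); (2,1,h); (2,4,k)
branch 2 (rule r4):
nodes: 0:q, 1:q, 3:q
edges: (0,1,h); (3,1,h)


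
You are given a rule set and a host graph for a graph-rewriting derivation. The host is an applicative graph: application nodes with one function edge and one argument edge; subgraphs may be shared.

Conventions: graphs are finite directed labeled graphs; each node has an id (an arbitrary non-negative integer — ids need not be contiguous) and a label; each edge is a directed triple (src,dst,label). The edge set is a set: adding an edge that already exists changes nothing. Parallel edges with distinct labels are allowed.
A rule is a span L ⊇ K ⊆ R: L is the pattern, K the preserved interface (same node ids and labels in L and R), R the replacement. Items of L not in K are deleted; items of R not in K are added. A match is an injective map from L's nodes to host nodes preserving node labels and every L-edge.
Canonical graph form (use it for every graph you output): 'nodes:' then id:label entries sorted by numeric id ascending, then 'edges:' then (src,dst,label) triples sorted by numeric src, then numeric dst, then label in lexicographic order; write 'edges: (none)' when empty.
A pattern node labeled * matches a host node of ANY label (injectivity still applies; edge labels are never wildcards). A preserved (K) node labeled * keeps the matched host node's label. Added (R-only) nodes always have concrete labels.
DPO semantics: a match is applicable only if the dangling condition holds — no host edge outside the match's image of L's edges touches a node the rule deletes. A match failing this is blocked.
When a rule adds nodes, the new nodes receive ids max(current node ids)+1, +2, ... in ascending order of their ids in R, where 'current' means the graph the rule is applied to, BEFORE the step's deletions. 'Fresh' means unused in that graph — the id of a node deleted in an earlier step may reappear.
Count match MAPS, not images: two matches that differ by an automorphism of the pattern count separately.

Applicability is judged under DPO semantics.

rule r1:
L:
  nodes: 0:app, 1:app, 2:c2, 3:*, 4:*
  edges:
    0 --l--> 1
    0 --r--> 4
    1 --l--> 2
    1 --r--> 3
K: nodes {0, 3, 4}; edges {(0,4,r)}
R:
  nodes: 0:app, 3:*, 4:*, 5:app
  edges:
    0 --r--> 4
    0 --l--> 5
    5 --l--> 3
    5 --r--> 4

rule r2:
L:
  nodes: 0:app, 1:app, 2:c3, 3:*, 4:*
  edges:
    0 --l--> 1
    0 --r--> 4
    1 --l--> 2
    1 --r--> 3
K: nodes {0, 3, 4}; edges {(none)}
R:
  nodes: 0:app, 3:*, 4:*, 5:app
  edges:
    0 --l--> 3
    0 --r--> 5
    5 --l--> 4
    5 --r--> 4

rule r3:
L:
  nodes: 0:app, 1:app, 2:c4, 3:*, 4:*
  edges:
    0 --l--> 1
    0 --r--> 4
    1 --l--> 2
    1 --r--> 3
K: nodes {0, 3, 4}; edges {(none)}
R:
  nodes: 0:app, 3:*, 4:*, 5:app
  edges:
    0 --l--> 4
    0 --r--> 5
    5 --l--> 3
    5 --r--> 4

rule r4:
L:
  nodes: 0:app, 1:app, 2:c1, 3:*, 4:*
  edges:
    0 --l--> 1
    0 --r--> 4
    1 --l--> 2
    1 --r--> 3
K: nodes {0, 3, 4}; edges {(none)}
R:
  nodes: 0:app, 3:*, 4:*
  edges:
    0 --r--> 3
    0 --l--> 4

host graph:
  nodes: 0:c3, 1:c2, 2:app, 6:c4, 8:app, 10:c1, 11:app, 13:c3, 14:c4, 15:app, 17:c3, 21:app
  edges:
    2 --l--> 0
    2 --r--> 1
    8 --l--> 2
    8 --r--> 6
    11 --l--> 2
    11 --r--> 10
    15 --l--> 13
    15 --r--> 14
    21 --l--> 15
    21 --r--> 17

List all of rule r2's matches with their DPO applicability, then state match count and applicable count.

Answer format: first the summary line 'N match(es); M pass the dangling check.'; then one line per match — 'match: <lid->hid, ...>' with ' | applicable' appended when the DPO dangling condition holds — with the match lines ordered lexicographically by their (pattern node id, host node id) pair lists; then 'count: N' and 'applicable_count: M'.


3 match(es); 1 pass the dangling check.
match: 0->8, 1->2, 2->0, 3->1, 4->6
match: 0->11, 1->2, 2->0, 3->1, 4->10
match: 0->21, 1->15, 2->13, 3->14, 4->17 | applicable
count: 3
applicable_count: 1


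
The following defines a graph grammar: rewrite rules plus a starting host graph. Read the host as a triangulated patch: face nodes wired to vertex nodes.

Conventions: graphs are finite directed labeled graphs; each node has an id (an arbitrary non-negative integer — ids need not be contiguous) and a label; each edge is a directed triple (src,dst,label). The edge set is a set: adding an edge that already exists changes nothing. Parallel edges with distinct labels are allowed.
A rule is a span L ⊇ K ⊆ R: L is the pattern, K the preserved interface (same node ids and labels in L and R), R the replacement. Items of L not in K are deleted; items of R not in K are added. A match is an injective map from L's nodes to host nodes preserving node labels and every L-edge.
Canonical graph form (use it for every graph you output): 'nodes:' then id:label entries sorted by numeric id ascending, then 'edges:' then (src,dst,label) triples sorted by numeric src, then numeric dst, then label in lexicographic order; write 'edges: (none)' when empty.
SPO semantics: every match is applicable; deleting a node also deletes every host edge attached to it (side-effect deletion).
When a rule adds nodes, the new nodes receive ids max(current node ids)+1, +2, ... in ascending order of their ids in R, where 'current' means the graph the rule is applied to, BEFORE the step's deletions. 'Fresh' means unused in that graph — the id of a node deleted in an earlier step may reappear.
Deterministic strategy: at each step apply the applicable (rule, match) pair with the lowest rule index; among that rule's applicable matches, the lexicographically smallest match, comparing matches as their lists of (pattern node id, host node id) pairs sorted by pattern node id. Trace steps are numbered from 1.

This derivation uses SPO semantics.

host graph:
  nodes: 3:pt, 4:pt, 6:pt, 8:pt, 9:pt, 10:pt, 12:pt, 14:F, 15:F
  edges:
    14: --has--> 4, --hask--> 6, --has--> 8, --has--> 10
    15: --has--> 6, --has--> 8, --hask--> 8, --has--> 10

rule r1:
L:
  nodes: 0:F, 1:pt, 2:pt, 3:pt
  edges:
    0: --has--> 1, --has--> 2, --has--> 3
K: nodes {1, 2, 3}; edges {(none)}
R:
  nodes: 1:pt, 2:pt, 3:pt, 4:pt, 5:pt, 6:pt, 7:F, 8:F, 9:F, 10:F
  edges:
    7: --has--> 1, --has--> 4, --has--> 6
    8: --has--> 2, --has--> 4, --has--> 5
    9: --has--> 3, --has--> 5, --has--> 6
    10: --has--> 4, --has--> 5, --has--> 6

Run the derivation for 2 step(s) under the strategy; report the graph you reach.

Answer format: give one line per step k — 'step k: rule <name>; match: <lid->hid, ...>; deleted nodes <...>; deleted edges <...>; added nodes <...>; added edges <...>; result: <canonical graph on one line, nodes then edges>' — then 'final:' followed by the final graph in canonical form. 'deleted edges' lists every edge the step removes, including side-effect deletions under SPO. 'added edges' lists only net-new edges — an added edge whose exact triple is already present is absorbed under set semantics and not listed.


step 1: rule r1; match: 0->14, 1->4, 2->8, 3->10; deleted nodes 14; deleted edges (14,4,has); (14,6,hask); (14,8,has); (14,10,has); added nodes 16, 17, 18, 19, 20, 21, 22; added edges (19,4,has); (19,16,has); (19,18,has); (20,8,has); (20,16,has); (20,17,has); (21,10,has); (21,17,has); (21,18,has); (22,16,has); (22,17,has); (22,18,has); result: nodes: 3:pt, 4:pt, 6:pt, 8:pt, 9:pt, 10:pt, 12:pt, 15:F, 16:pt, 17:pt, 18:pt, 19:F, 20:F, 21:F, 22:F edges: (15,6,has); (15,8,has); (15,8,hask); (15,10,has); (19,4,has); (19,16,has); (19,18,has); (20,8,has); (20,16,has); (20,17,has); (21,10,has); (21,17,has); (21,18,has); (22,16,has); (22,17,has); (22,18,has)
step 2: rule r1; match: 0->15, 1->6, 2->8, 3->10; deleted nodes 15; deleted edges (15,6,has); (15,8,has); (15,8,hask); (15,10,has); added nodes 23, 24, 25, 26, 27, 28, 29; added edges (26,6,has); (26,23,has); (26,25,has); (27,8,has); (27,23,has); (27,24,has); (28,10,has); (28,24,has); (28,25,has); (29,23,has); (29,24,has); (29,25,has); result: nodes: 3:pt, 4:pt, 6:pt, 8:pt, 9:pt, 10:pt, 12:pt, 16:pt, 17:pt, 18:pt, 19:F, 20:F, 21:F, 22:F, 23:pt, 24:pt, 25:pt, 26:F, 27:F, 28:F, 29:F edges: (19,4,has); (19,16,has); (19,18,has); (20,8,has); (20,16,has); (20,17,has); (21,10,has); (21,17,has); (21,18,has); (22,16,has); (22,17,has); (22,18,has); (26,6,has); (26,23,has); (26,25,has); (27,8,has); (27,23,has); (27,24,has); (28,10,has); (28,24,has); (28,25,has); (29,23,has); (29,24,has); (29,25,has)
final:
nodes: 3:pt, 4:pt, 6:pt, 8:pt, 9:pt, 10:pt, 12:pt, 16:pt, 17:pt, 18:pt, 19:F, 20:F, 21:F, 22:F, 23:pt, 24:pt, 25:pt, 26:F, 27:F, 28:F, 29:F
edges: (19,4,has); (19,16,has); (19,18,has); (20,8,has); (20,16,has); (20,17,has); (21,10,has); (21,17,has); (21,18,has); (22,16,has); (22,17,has); (22,18,has); (26,6,has); (26,23,has); (26,25,has); (27,8,has); (27,23,has); (27,24,has); (28,10,has); (28,24,has); (28,25,has); (29,23,has); (29,24,has); (29,25,has)


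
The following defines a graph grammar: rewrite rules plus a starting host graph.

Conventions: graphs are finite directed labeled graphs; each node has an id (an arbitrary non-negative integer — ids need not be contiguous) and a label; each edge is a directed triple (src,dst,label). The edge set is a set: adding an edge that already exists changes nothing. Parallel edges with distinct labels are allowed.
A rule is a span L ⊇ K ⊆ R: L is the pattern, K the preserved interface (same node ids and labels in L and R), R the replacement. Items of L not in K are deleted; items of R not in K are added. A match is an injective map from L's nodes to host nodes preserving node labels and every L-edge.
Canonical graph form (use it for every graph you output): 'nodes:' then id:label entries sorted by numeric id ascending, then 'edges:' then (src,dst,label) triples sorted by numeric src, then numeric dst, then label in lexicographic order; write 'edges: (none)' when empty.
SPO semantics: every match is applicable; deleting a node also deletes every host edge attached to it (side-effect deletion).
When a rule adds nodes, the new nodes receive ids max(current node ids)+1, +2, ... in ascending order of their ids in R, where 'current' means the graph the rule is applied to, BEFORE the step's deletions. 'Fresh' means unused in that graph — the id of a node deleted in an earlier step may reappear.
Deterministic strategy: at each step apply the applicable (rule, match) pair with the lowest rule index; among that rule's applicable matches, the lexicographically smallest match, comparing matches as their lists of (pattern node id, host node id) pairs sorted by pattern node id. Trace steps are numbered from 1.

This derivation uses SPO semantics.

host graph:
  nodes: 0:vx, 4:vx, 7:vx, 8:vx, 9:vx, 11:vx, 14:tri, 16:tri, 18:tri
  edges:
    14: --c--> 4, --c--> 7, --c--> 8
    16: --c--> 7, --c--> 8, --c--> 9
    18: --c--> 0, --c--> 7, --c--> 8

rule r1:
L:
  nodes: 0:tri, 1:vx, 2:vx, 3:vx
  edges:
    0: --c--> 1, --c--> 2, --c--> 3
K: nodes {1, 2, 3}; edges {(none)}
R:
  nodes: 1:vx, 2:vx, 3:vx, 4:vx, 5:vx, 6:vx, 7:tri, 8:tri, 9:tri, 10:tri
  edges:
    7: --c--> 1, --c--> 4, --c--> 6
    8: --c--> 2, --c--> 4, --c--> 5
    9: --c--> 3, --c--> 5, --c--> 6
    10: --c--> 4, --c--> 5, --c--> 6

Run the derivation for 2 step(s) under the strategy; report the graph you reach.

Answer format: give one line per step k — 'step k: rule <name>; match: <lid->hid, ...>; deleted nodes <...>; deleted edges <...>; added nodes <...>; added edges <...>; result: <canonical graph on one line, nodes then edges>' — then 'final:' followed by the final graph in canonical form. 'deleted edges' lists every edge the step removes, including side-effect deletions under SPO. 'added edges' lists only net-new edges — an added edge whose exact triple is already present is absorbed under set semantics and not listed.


step 1: rule r1; match: 0->14, 1->4, 2->7, 3->8; deleted nodes 14; deleted edges (14,4,c); (14,7,c); (14,8,c); added nodes 19, 20, 21, 22, 23, 24, 25; added edges (22,4,c); (22,19,c); (22,21,c); (23,7,c); (23,19,c); (23,20,c); (24,8,c); (24,20,c); (24,21,c); (25,19,c); (25,20,c); (25,21,c); result: nodes: 0:vx, 4:vx, 7:vx, 8:vx, 9:vx, 11:vx, 16:tri, 18:tri, 19:vx, 20:vx, 21:vx, 22:tri, 23:tri, 24:tri, 25:tri edges: (16,7,c); (16,8,c); (16,9,c); (18,0,c); (18,7,c); (18,8,c); (22,4,c); (22,19,c); (22,21,c); (23,7,c); (23,19,c); (23,20,c); (24,8,c); (24,20,c); (24,21,c); (25,19,c); (25,20,c); (25,21,c)
step 2: rule r1; match: 0->16, 1->7, 2->8, 3->9; deleted nodes 16; deleted edges (16,7,c); (16,8,c); (16,9,c); added nodes 26, 27, 28, 29, 30, 31, 32; added edges (29,7,c); (29,26,c); (29,28,c); (30,8,c); (30,26,c); (30,27,c); (31,9,c); (31,27,c); (31,28,c); (32,26,c); (32,27,c); (32,28,c); result: nodes: 0:vx, 4:vx, 7:vx, 8:vx, 9:vx, 11:vx, 18:tri, 19:vx, 20:vx, 21:vx, 22:tri, 23:tri, 24:tri, 25:tri, 26:vx, 27:vx, 28:vx, 29:tri, 30:tri, 31:tri, 32:tri edges: (18,0,c); (18,7,c); (18,8,c); (22,4,c); (22,19,c); (22,21,c); (23,7,c); (23,19,c); (23,20,c); (24,8,c); (24,20,c); (24,21,c); (25,19,c); (25,20,c); (25,21,c); (29,7,c); (29,26,c); (29,28,c); (30,8,c); (30,26,c); (30,27,c); (31,9,c); (31,27,c); (31,28,c); (32,26,c); (32,27,c); (32,28,c)
final:
nodes: 0:vx, 4:vx, 7:vx, 8:vx, 9:vx, 11:vx, 18:tri, 19:vx, 20:vx, 21:vx, 22:tri, 23:tri, 24:tri, 25:tri, 26:vx, 27:vx, 28:vx, 29:tri, 30:tri, 31:tri, 32:tri
edges: (18,0,c); (18,7,c); (18,8,c); (22,4,c); (22,19,c); (22,21,c); (23,7,c); (23,19,c); (23,20,c); (24,8,c); (24,20,c); (24,21,c); (25,19,c); (25,20,c); (25,21,c); (29,7,c); (29,26,c); (29,28,c); (30,8,c); (30,26,c); (30,27,c); (31,9,c); (31,27,c); (31,28,c); (32,26,c); (32,27,c); (32,28,c)


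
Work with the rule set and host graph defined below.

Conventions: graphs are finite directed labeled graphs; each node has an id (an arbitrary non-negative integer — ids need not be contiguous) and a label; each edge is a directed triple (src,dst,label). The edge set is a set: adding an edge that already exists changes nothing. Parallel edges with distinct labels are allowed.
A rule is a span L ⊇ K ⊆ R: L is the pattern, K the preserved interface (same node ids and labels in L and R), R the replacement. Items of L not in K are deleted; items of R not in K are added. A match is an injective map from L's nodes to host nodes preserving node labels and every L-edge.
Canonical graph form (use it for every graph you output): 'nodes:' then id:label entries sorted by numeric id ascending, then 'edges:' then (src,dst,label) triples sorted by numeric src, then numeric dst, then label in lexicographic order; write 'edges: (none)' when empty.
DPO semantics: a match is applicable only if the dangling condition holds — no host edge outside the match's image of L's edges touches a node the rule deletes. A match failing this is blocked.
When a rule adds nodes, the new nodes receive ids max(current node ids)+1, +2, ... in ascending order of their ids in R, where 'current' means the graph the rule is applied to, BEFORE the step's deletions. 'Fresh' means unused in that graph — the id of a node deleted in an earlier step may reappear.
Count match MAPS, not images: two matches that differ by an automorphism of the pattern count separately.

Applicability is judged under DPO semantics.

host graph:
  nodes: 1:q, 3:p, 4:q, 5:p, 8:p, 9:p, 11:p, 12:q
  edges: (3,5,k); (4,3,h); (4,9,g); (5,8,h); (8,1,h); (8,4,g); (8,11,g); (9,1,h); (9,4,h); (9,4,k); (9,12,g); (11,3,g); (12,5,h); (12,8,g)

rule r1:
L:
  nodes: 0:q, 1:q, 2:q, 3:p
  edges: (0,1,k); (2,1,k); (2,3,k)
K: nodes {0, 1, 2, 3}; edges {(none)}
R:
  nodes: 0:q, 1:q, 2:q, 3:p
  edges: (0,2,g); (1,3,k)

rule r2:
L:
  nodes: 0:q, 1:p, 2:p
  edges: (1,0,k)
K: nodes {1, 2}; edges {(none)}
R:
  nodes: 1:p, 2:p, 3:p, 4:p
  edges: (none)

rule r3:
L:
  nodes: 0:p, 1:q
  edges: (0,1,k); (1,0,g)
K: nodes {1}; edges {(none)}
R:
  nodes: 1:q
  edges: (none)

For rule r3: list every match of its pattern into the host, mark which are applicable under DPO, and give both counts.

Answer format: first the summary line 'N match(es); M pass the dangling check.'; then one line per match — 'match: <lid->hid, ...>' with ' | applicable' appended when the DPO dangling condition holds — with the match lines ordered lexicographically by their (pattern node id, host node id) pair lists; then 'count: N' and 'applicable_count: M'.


1 match(es); 0 pass the dangling check.
match: 0->9, 1->4
count: 1
applicable_count: 0


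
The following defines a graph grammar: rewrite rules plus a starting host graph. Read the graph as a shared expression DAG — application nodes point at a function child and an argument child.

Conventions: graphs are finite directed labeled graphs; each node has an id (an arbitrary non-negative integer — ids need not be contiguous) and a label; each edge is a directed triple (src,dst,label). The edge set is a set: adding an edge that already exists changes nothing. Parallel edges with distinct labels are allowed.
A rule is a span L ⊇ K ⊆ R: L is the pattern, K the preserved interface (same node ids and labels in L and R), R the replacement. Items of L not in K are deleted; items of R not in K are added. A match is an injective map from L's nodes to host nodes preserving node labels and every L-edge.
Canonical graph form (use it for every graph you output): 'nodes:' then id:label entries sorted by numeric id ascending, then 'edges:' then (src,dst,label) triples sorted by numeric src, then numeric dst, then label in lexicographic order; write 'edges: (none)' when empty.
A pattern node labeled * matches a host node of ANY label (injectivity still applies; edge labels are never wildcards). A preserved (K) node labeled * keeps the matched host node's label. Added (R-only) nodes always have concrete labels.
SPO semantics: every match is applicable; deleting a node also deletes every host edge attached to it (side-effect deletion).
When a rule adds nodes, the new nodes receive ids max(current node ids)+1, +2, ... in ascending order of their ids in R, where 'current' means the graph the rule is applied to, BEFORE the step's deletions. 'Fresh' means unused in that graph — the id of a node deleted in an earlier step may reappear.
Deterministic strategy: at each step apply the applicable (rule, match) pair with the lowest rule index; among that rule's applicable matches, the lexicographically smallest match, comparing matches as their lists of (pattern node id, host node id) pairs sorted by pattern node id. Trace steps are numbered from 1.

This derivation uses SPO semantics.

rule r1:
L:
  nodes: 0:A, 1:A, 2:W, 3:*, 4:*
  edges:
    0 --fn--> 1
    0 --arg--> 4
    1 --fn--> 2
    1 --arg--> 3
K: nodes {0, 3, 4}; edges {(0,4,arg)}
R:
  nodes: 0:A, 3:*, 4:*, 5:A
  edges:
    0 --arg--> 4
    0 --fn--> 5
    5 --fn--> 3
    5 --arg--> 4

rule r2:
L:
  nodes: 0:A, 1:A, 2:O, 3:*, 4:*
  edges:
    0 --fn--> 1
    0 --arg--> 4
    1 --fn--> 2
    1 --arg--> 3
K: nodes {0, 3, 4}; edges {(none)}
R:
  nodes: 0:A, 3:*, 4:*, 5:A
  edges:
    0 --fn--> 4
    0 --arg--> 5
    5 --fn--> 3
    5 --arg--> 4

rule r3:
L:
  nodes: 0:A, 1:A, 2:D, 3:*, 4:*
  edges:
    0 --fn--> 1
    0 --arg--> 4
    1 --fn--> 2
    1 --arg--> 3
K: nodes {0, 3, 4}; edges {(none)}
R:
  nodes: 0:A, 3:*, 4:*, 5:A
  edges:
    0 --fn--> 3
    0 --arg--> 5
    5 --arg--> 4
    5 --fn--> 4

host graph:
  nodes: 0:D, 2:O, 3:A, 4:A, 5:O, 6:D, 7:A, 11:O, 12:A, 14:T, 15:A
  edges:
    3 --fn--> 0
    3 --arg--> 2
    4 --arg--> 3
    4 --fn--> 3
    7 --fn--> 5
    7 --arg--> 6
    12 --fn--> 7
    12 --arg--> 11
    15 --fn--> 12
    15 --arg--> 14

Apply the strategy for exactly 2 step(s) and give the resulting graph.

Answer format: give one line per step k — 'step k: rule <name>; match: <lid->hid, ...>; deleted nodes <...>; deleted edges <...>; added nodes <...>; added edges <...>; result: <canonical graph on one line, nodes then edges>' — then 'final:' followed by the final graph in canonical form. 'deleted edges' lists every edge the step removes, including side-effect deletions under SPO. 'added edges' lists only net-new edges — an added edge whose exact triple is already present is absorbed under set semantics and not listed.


step 1: rule r2; match: 0->12, 1->7, 2->5, 3->6, 4->11; deleted nodes 5, 7; deleted edges (7,5,fn); (7,6,arg); (12,7,fn); (12,11,arg); added nodes 16; added edges (12,11,fn); (12,16,arg); (16,6,fn); (16,11,arg); result: nodes: 0:D, 2:O, 3:A, 4:A, 6:D, 11:O, 12:A, 14:T, 15:A, 16:A edges: (3,0,fn); (3,2,arg); (4,3,arg); (4,3,fn); (12,11,fn); (12,16,arg); (15,12,fn); (15,14,arg); (16,6,fn); (16,11,arg)
step 2: rule r2; match: 0->15, 1->12, 2->11, 3->16, 4->14; deleted nodes 11, 12; deleted edges (12,11,fn); (12,16,arg); (15,12,fn); (15,14,arg); (16,11,arg); added nodes 17; added edges (15,14,fn); (15,17,arg); (17,14,arg); (17,16,fn); result: nodes: 0:D, 2:O, 3:A, 4:A, 6:D, 14:T, 15:A, 16:A, 17:A edges: (3,0,fn); (3,2,arg); (4,3,arg); (4,3,fn); (15,14,fn); (15,17,arg); (16,6,fn); (17,14,arg); (17,16,fn)
final:
nodes: 0:D, 2:O, 3:A, 4:A, 6:D, 14:T, 15:A, 16:A, 17:A
edges: (3,0,fn); (3,2,arg); (4,3,arg); (4,3,fn); (15,14,fn); (15,17,arg); (16,6,fn); (17,14,arg); (17,16,fn)


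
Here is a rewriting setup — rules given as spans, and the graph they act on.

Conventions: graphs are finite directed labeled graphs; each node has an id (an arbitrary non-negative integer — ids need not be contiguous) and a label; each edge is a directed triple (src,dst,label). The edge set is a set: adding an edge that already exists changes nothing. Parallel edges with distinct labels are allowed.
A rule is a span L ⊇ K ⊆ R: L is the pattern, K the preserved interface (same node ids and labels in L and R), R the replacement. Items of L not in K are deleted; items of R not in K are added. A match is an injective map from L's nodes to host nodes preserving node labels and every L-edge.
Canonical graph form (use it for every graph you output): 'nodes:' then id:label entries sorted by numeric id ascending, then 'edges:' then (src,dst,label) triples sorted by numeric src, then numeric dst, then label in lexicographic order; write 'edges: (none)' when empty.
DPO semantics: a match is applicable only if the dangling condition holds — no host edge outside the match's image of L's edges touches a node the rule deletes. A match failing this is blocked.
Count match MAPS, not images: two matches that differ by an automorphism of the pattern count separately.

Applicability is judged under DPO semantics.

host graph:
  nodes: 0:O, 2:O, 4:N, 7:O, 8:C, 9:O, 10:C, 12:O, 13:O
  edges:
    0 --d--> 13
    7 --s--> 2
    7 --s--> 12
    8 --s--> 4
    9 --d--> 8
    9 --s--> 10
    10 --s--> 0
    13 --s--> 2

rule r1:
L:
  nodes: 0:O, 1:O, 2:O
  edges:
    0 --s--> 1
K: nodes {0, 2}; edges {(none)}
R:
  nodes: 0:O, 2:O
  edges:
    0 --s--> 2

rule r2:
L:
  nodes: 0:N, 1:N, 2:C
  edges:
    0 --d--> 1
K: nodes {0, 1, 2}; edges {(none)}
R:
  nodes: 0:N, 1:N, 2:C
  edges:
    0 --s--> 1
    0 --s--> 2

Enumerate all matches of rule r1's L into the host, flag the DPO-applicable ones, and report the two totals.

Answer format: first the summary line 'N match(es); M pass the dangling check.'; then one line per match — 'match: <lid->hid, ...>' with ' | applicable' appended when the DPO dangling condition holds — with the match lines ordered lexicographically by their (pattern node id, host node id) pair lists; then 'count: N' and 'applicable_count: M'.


12 match(es); 4 pass the dangling check.
match: 0->7, 1->2, 2->0
match: 0->7, 1->2, 2->9
match: 0->7, 1->2, 2->12
match: 0->7, 1->2, 2->13
match: 0->7, 1->12, 2->0 | applicable
match: 0->7, 1->12, 2->2 | applicable
match: 0->7, 1->12, 2->9 | applicable
match: 0->7, 1->12, 2->13 | applicable
match: 0->13, 1->2, 2->0
match: 0->13, 1->2, 2->7
match: 0->13, 1->2, 2->9
match: 0->13, 1->2, 2->12
count: 12
applicable_count: 4


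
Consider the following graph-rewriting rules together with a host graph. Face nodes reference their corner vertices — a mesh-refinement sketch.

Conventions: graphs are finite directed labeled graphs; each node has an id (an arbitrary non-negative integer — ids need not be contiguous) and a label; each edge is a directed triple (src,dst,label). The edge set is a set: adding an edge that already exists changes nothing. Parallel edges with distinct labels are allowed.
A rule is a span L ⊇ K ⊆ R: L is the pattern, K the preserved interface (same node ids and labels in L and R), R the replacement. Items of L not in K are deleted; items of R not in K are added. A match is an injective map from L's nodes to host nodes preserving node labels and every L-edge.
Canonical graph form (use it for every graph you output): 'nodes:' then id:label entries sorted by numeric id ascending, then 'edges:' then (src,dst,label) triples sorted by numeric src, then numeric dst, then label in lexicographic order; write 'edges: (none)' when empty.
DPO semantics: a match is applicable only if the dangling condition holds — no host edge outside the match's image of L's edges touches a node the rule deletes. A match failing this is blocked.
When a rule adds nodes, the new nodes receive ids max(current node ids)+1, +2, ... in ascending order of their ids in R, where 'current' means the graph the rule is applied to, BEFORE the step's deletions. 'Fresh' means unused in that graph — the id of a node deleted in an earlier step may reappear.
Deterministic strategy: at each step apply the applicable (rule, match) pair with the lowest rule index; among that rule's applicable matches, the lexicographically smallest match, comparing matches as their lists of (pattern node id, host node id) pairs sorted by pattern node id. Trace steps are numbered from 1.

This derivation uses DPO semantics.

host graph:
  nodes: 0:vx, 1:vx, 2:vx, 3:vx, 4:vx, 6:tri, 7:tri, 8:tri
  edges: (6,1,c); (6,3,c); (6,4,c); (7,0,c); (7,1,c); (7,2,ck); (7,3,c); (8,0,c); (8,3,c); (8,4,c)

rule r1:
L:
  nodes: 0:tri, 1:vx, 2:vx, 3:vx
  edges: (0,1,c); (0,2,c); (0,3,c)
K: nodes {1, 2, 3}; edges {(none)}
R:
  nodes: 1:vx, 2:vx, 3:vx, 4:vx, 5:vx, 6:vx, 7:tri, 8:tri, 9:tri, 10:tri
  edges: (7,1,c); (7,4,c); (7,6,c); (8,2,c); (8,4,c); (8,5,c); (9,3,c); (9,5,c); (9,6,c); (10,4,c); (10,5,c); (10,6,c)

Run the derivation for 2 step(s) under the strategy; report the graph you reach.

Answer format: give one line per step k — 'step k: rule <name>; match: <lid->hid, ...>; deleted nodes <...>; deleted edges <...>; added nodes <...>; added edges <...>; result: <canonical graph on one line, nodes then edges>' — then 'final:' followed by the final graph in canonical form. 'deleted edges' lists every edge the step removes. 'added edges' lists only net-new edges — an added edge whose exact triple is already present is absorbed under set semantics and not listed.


step 1: rule r1; match: 0->6, 1->1, 2->3, 3->4; deleted nodes 6; deleted edges (6,1,c); (6,3,c); (6,4,c); added nodes 9, 10, 11, 12, 13, 14, 15; added edges (12,1,c); (12,9,c); (12,11,c); (13,3,c); (13,9,c); (13,10,c); (14,4,c); (14,10,c); (14,11,c); (15,9,c); (15,10,c); (15,11,c); result: nodes: 0:vx, 1:vx, 2:vx, 3:vx, 4:vx, 7:tri, 8:tri, 9:vx, 10:vx, 11:vx, 12:tri, 13:tri, 14:tri, 15:tri edges: (7,0,c); (7,1,c); (7,2,ck); (7,3,c); (8,0,c); (8,3,c); (8,4,c); (12,1,c); (12,9,c); (12,11,c); (13,3,c); (13,9,c); (13,10,c); (14,4,c); (14,10,c); (14,11,c); (15,9,c); (15,10,c); (15,11,c)
step 2: rule r1; match: 0->8, 1->0, 2->3, 3->4; deleted nodes 8; deleted edges (8,0,c); (8,3,c); (8,4,c); added nodes 16, 17, 18, 19, 20, 21, 22; added edges (19,0,c); (19,16,c); (19,18,c); (20,3,c); (20,16,c); (20,17,c); (21,4,c); (21,17,c); (21,18,c); (22,16,c); (22,17,c); (22,18,c); result: nodes: 0:vx, 1:vx, 2:vx, 3:vx, 4:vx, 7:tri, 9:vx, 10:vx, 11:vx, 12:tri, 13:tri, 14:tri, 15:tri, 16:vx, 17:vx, 18:vx, 19:tri, 20:tri, 21:tri, 22:tri edges: (7,0,c); (7,1,c); (7,2,ck); (7,3,c); (12,1,c); (12,9,c); (12,11,c); (13,3,c); (13,9,c); (13,10,c); (14,4,c); (14,10,c); (14,11,c); (15,9,c); (15,10,c); (15,11,c); (19,0,c); (19,16,c); (19,18,c); (20,3,c); (20,16,c); (20,17,c); (21,4,c); (21,17,c); (21,18,c); (22,16,c); (22,17,c); (22,18,c)
final:
nodes: 0:vx, 1:vx, 2:vx, 3:vx, 4:vx, 7:tri, 9:vx, 10:vx, 11:vx, 12:tri, 13:tri, 14:tri, 15:tri, 16:vx, 17:vx, 18:vx, 19:tri, 20:tri, 21:tri, 22:tri
edges: (7,0,c); (7,1,c); (7,2,ck); (7,3,c); (12,1,c); (12,9,c); (12,11,c); (13,3,c); (13,9,c); (13,10,c); (14,4,c); (14,10,c); (14,11,c); (15,9,c); (15,10,c); (15,11,c); (19,0,c); (19,16,c); (19,18,c); (20,3,c); (20,16,c); (20,17,c); (21,4,c); (21,17,c); (21,18,c); (22,16,c); (22,17,c); (22,18,c)
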